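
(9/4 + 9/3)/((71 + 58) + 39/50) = 25/618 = 0.04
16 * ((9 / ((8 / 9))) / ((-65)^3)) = -0.00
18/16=1.12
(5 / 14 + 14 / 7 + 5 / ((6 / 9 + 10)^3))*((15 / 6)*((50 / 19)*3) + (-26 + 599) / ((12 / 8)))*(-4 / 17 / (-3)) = 81062011 / 1089536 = 74.40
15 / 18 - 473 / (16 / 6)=-4237 / 24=-176.54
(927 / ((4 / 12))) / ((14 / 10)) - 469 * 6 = -5793 / 7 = -827.57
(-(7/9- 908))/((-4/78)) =-106145/6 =-17690.83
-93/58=-1.60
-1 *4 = -4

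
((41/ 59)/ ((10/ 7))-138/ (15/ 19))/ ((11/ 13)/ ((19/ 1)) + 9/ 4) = -10161086/ 133753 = -75.97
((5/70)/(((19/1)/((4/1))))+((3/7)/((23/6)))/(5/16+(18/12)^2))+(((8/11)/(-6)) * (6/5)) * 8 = -7622126/6898045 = -1.10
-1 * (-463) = 463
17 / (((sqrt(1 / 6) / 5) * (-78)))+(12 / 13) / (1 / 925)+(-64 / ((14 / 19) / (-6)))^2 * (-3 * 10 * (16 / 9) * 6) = -55360336740 / 637 - 85 * sqrt(6) / 78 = -86907909.64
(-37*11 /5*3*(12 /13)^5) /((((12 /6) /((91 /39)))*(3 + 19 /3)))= -37977984 /1856465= -20.46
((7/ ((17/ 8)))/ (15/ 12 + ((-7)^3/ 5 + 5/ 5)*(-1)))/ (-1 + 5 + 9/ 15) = 5600/ 538407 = 0.01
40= 40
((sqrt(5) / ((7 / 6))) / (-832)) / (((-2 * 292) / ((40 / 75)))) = sqrt(5) / 1062880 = 0.00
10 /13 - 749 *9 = -87623 /13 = -6740.23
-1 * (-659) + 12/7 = 660.71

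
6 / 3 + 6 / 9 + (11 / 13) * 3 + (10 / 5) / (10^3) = 101539 / 19500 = 5.21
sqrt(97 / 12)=2.84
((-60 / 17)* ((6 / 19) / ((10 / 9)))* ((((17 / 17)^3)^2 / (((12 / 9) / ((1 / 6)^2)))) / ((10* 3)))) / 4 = -9 / 51680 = -0.00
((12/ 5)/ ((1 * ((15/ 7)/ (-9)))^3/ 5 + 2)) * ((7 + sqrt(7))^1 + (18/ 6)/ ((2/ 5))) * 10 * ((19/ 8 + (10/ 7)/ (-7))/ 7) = 68931 * sqrt(7)/ 18497 + 1998999/ 36994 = 63.90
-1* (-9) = 9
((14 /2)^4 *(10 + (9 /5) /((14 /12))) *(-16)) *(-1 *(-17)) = -37691584 /5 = -7538316.80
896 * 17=15232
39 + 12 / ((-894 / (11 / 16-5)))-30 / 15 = 44173 / 1192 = 37.06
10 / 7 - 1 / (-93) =937 / 651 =1.44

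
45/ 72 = 5/ 8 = 0.62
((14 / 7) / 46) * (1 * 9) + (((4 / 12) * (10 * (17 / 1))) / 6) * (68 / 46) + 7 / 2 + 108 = 52103 / 414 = 125.85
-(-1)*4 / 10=2 / 5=0.40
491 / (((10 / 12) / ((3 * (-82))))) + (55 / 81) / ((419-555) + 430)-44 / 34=-293395190873 / 2024190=-144944.49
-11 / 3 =-3.67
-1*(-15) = 15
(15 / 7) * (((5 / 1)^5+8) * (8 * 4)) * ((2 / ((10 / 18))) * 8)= 43310592 / 7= 6187227.43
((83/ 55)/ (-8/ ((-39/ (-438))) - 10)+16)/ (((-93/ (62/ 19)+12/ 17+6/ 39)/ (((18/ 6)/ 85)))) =-44505279/ 2180429075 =-0.02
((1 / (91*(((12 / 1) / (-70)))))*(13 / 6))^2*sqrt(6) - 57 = -56.95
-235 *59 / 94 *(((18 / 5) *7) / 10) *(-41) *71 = 10820187 / 10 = 1082018.70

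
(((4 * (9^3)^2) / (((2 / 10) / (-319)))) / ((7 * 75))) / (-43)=226039572 / 1505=150192.41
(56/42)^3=64/27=2.37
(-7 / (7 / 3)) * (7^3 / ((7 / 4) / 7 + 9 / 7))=-28812 / 43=-670.05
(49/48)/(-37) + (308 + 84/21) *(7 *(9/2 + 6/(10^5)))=54545974147/5550000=9828.10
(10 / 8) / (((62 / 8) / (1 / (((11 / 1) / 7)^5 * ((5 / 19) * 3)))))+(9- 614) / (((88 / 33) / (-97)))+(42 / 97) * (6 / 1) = 255810377687201 / 11622728568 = 22009.49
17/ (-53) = -0.32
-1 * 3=-3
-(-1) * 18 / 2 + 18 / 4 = 27 / 2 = 13.50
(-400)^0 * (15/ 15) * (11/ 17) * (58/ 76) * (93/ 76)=29667/ 49096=0.60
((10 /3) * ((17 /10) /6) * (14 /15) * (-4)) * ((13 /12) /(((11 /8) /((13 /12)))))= -40222 /13365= -3.01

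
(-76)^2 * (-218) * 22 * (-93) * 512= 1319043956736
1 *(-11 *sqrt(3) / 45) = -11 *sqrt(3) / 45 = -0.42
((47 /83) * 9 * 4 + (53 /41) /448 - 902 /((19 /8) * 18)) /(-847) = 185352347 /220810379328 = 0.00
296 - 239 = 57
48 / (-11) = -48 / 11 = -4.36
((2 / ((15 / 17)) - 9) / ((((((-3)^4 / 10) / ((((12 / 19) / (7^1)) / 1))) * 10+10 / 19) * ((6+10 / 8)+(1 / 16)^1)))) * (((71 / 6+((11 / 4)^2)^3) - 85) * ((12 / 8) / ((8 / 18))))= -8473557509 / 6815976960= -1.24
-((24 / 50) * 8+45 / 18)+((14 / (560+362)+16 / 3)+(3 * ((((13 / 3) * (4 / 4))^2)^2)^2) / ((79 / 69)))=432458325572633 / 1327472550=325775.72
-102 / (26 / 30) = -117.69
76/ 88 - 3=-47/ 22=-2.14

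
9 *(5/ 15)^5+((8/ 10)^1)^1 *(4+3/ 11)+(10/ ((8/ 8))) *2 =34831/ 1485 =23.46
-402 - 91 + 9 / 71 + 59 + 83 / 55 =-432.36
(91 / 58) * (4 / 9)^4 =11648 / 190269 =0.06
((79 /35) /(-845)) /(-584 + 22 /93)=7347 /1605626750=0.00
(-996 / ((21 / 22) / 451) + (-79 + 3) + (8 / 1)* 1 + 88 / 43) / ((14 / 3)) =-212499486 / 2107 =-100854.05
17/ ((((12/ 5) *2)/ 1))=85/ 24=3.54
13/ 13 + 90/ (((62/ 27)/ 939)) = 1140916/ 31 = 36803.74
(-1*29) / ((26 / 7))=-203 / 26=-7.81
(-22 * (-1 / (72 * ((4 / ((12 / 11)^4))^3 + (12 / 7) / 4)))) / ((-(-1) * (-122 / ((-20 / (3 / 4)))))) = 3973030871040 / 1365603391579099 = 0.00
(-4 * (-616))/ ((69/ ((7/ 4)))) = 4312/ 69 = 62.49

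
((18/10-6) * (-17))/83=0.86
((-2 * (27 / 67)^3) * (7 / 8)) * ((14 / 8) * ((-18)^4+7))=-101252639061 / 4812208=-21040.79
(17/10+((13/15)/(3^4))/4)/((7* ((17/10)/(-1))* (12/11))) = -91025/694008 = -0.13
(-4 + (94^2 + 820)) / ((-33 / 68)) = -656336 / 33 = -19888.97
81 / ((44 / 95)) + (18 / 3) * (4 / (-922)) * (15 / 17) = 60297795 / 344828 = 174.86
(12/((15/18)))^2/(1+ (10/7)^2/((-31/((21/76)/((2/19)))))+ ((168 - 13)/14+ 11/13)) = 14624064/898825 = 16.27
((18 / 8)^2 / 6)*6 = 81 / 16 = 5.06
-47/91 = -0.52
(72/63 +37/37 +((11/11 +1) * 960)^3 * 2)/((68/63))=891813888135/68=13114910119.63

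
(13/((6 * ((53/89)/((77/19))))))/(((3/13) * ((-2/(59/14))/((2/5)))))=-9761609/181260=-53.85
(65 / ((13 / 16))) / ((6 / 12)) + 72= 232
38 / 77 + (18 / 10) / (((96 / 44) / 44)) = 28331 / 770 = 36.79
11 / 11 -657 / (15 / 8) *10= -3503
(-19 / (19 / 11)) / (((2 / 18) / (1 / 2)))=-99 / 2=-49.50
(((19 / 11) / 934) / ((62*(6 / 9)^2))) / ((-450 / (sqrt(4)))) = -19 / 63698800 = -0.00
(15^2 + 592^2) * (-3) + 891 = -1051176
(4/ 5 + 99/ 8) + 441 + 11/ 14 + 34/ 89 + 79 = 13315821/ 24920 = 534.34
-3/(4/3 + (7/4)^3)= -576/1285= -0.45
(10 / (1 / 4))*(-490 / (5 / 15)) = -58800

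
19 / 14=1.36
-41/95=-0.43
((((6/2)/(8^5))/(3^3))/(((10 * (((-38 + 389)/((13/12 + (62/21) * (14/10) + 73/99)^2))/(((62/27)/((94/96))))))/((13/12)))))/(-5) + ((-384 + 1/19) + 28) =-1674432388531835846869/4704157235036160000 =-355.95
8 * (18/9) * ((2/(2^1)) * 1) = 16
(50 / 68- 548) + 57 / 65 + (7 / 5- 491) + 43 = -2194503 / 2210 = -992.99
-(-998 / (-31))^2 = -996004 / 961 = -1036.42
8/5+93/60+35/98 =491/140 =3.51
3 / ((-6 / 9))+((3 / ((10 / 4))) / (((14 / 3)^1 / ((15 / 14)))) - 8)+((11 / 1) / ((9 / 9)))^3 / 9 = 59828 / 441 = 135.66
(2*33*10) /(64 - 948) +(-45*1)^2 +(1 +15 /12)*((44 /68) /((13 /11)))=137733 /68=2025.49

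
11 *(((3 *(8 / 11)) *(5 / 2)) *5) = 300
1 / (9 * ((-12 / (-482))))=241 / 54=4.46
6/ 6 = 1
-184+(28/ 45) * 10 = -1600/ 9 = -177.78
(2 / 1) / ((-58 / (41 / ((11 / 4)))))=-164 / 319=-0.51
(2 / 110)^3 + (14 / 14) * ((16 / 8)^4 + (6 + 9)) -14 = 2828376 / 166375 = 17.00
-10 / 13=-0.77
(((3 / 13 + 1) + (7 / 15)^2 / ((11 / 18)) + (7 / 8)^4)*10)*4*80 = 31824279 / 4576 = 6954.61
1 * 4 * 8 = 32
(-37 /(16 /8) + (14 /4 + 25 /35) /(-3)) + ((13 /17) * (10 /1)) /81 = -190952 /9639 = -19.81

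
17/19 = 0.89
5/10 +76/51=203/102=1.99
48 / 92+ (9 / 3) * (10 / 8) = 393 / 92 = 4.27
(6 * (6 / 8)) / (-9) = -1 / 2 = -0.50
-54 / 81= -2 / 3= -0.67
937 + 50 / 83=77821 / 83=937.60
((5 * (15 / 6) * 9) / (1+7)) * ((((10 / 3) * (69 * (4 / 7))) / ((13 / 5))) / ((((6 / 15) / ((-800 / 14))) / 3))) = -194062500 / 637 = -304650.71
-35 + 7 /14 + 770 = 1471 /2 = 735.50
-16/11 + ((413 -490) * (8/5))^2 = 4173616/275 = 15176.79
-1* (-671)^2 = -450241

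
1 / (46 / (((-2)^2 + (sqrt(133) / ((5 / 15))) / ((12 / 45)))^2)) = 45 * sqrt(133) / 23 + 269581 / 736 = 388.84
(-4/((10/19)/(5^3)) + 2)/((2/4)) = -1896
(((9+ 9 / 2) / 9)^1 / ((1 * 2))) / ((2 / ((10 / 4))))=15 / 16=0.94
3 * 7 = 21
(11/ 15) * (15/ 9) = 11/ 9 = 1.22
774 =774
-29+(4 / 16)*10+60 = 67 / 2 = 33.50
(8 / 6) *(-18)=-24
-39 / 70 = -0.56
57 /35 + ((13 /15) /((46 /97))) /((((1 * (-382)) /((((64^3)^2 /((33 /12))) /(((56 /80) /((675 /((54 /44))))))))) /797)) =-34532121175391504797 /461265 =-74863952772032.36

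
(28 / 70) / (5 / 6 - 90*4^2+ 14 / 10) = -12 / 43133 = -0.00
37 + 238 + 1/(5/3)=275.60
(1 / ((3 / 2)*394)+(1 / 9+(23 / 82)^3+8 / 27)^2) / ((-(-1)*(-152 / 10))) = -0.01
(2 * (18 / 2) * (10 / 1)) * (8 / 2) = 720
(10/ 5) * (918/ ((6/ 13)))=3978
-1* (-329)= 329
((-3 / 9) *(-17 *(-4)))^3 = -11645.63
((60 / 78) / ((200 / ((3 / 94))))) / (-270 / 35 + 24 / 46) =-161 / 9433840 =-0.00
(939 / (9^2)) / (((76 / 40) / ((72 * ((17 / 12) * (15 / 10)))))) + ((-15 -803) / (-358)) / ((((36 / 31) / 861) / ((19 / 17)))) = 1961305273 / 693804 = 2826.89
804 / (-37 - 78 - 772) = -0.91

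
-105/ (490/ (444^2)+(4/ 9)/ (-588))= -1521397080/ 25063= -60702.91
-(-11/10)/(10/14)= 77/50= 1.54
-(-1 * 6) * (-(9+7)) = -96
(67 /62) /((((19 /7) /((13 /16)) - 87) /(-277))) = 1688869 /472006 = 3.58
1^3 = 1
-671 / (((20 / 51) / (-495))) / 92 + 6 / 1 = 3390087 / 368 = 9212.19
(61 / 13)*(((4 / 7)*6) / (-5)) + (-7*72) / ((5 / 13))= -597696 / 455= -1313.62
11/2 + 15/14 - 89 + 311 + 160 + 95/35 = 391.29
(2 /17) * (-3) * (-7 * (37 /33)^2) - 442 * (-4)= 10929494 /6171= 1771.11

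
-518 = -518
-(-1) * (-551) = -551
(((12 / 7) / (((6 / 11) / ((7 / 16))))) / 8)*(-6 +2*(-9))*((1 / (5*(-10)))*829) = 27357 / 400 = 68.39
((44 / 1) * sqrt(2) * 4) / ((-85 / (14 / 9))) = -2464 * sqrt(2) / 765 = -4.56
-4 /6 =-2 /3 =-0.67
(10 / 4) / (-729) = -5 / 1458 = -0.00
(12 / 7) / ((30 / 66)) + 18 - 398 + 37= -11873 / 35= -339.23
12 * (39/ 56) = 117/ 14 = 8.36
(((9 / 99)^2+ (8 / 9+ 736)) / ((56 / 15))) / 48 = 4.11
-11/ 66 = -1/ 6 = -0.17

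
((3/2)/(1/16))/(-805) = -24/805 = -0.03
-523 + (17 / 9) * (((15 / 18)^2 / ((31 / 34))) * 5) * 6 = -401626 / 837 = -479.84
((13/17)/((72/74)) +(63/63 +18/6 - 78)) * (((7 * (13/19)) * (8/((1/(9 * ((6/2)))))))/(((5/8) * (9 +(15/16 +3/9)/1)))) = -9394414848/796195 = -11799.14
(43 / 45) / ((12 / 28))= 301 / 135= 2.23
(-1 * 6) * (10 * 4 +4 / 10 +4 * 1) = -1332 / 5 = -266.40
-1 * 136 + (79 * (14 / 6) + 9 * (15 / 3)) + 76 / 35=10028 / 105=95.50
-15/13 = -1.15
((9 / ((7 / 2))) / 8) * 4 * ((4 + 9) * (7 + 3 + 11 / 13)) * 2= 2538 / 7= 362.57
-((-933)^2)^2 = -757751099121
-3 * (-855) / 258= 855 / 86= 9.94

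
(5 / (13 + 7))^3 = 1 / 64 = 0.02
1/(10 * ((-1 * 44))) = -1/440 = -0.00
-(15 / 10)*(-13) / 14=39 / 28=1.39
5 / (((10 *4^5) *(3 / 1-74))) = -1 / 145408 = -0.00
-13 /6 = -2.17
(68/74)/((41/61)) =2074/1517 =1.37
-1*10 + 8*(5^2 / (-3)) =-230 / 3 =-76.67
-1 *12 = -12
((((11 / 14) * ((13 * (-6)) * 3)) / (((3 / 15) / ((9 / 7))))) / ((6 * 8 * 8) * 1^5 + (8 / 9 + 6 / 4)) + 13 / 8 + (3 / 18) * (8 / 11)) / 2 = -1817009 / 2768304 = -0.66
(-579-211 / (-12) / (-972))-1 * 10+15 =-6695347 / 11664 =-574.02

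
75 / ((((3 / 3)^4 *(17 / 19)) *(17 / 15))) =21375 / 289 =73.96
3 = 3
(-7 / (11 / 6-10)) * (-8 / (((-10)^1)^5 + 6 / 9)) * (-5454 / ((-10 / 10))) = 392688 / 1049993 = 0.37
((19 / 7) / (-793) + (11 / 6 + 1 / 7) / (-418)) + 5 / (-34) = -36733777 / 236672436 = -0.16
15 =15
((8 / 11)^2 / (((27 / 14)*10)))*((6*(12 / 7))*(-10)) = -1024 / 363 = -2.82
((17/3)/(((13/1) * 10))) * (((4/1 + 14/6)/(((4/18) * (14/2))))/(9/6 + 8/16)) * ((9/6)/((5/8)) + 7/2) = 19057/36400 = 0.52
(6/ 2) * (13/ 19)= 39/ 19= 2.05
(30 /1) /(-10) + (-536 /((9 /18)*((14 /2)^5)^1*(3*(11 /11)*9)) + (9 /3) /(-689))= -3.01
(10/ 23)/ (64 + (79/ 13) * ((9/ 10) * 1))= 1300/ 207713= 0.01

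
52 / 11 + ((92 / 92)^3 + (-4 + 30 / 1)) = 349 / 11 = 31.73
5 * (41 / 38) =205 / 38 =5.39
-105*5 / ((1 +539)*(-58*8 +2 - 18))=7 / 3456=0.00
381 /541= 0.70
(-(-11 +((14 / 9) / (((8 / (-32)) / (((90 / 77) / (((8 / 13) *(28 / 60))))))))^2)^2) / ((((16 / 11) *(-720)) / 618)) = 1438628735114983 / 6135803520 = 234464.60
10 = 10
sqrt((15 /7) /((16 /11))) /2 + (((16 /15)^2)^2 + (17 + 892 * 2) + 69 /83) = sqrt(1155) /56 + 7576509488 /4201875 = 1803.73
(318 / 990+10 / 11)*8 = 1624 / 165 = 9.84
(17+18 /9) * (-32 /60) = -152 /15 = -10.13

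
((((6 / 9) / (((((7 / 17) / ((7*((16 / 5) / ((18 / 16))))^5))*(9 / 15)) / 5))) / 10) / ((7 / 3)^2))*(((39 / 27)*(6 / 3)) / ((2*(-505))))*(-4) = 8873.03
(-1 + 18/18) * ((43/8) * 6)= 0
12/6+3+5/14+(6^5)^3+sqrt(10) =sqrt(10)+6582589784139/14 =470184984584.52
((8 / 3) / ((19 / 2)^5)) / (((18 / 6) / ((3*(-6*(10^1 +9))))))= -512 / 130321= -0.00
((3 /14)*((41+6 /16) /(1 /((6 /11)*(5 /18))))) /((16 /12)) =4965 /4928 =1.01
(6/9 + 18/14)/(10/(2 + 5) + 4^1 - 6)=-41/12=-3.42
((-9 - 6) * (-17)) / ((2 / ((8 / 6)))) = 170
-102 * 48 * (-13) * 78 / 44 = 112830.55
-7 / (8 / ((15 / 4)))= -105 / 32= -3.28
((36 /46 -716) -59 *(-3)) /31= -12379 /713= -17.36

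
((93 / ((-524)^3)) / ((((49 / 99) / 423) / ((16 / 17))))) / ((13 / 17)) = -3894561 / 5728135868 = -0.00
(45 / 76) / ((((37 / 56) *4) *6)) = 105 / 2812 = 0.04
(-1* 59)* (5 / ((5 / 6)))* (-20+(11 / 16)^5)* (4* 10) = 18417265065 / 65536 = 281025.16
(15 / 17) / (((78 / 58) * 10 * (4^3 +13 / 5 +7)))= 145 / 162656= 0.00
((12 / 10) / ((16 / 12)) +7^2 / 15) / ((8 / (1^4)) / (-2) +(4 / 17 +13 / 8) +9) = 1700 / 2799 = 0.61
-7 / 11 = -0.64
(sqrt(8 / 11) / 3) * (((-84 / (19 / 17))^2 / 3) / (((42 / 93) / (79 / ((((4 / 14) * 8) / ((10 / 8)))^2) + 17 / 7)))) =30880.53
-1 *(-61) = 61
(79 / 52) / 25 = 79 / 1300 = 0.06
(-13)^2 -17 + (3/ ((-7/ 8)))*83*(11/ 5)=-16592/ 35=-474.06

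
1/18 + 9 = 163/18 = 9.06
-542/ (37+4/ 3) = -1626/ 115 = -14.14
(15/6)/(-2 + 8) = 5/12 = 0.42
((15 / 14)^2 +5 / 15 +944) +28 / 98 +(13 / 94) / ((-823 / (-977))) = 21514663685 / 22744428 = 945.93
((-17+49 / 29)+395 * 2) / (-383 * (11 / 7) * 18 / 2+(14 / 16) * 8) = -78631 / 549086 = -0.14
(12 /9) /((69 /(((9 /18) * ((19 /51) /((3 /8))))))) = 304 /31671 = 0.01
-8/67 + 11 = 729/67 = 10.88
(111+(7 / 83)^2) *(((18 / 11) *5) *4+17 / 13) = 3721931176 / 985127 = 3778.12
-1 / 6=-0.17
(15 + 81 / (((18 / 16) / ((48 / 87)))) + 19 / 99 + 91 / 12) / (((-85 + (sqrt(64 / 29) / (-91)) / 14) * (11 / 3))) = -24755218046195 / 123447224577468 + 457202291 * sqrt(29) / 894992378186643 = -0.20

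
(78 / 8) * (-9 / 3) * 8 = -234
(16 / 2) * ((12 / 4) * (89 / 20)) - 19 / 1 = 439 / 5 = 87.80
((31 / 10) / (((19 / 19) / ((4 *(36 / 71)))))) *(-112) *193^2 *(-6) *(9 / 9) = 55869924096 / 355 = 157380067.88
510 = 510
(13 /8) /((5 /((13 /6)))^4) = 371293 /6480000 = 0.06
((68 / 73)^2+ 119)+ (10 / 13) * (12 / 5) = 8431971 / 69277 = 121.71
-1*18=-18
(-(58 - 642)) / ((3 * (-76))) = -146 / 57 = -2.56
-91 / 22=-4.14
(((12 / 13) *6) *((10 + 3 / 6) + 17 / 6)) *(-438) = -32344.62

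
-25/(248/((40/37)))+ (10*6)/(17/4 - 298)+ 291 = 78353164/269545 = 290.69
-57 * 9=-513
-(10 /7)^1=-10 /7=-1.43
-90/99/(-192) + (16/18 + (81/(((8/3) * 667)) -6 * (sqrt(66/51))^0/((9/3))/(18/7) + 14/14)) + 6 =7.16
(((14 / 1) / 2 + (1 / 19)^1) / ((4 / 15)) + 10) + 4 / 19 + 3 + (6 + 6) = 1963 / 38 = 51.66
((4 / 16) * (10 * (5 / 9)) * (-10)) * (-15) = 625 / 3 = 208.33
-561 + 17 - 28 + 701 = 129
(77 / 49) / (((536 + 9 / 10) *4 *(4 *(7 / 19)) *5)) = 209 / 2104648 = 0.00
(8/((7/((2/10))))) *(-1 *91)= -104/5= -20.80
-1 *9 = -9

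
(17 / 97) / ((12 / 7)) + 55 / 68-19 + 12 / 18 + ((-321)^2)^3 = 5412178413885128999 / 4947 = 1094032426497903.58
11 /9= 1.22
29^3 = 24389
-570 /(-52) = 285 /26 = 10.96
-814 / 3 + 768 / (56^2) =-39850 / 147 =-271.09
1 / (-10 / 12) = -6 / 5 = -1.20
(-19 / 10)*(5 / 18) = -19 / 36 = -0.53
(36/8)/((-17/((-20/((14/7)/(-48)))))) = -2160/17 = -127.06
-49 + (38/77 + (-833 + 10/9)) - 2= -611500/693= -882.40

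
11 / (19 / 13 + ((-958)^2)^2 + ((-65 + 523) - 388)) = 143 / 10949779876977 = 0.00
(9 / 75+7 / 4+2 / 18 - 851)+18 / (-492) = -31330147 / 36900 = -849.06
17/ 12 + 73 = 893/ 12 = 74.42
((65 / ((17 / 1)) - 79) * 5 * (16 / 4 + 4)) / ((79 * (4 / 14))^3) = -0.26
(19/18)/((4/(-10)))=-2.64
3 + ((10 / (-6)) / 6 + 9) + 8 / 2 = 283 / 18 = 15.72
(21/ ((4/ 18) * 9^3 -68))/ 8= 21/ 752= 0.03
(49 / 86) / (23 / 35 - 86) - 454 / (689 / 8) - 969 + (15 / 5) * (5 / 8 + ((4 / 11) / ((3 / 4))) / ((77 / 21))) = -83265937719813 / 85663981832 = -972.01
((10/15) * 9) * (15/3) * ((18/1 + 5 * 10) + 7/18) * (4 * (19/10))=46778/3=15592.67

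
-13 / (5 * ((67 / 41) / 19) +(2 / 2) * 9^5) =-10127 / 45999506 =-0.00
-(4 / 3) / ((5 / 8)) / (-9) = 32 / 135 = 0.24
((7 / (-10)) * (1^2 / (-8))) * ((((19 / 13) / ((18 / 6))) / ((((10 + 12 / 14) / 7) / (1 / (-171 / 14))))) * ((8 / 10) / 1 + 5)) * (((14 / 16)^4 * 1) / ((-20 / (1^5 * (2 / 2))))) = 167179229 / 437059584000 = 0.00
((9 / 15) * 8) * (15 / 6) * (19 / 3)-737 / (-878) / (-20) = 1333823 / 17560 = 75.96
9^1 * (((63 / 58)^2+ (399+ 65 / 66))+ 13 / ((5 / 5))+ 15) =142927293 / 37004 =3862.48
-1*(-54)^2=-2916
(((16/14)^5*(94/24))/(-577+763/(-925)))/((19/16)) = -712294400/64004871189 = -0.01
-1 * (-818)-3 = 815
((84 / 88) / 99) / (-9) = -7 / 6534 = -0.00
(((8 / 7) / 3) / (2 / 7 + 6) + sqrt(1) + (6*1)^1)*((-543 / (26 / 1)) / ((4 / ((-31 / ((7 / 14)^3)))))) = 1307363 / 143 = 9142.40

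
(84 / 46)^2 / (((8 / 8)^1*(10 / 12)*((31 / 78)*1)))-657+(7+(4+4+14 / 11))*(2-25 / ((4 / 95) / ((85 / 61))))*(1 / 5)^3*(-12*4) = 6204034937799 / 1375466125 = 4510.50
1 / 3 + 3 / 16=25 / 48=0.52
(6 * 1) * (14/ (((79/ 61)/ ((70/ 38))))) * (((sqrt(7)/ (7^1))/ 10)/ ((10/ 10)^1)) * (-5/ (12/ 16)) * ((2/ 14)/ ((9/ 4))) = -9760 * sqrt(7)/ 13509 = -1.91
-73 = -73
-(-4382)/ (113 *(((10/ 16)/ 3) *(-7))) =-15024/ 565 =-26.59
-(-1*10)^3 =1000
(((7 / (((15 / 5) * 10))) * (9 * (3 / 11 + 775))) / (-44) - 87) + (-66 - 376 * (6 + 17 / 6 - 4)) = -3643313 / 1815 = -2007.33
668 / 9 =74.22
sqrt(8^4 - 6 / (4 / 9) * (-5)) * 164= 82 * sqrt(16654)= 10582.13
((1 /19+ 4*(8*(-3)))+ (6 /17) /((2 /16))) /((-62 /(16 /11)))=240632 /110143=2.18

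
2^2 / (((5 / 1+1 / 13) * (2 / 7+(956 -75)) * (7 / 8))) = 208 / 203577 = 0.00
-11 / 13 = -0.85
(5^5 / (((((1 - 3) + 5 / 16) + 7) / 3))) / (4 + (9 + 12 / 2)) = 30000 / 323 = 92.88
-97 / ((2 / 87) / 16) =-67512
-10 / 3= -3.33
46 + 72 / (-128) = 727 / 16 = 45.44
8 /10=4 /5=0.80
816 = 816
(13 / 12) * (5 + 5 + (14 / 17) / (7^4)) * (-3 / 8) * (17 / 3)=-94757 / 4116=-23.02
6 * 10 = 60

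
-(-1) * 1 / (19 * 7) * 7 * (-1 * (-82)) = 82 / 19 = 4.32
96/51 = 32/17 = 1.88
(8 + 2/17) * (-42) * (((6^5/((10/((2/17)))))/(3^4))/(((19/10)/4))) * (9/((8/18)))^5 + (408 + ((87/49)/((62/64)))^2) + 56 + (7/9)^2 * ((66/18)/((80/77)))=-679870925421775688901827/246299342239440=-2760344056.30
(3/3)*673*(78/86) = 26247/43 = 610.40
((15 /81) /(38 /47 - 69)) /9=-47 /155763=-0.00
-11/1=-11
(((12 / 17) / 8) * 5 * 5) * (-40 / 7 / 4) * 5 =-1875 / 119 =-15.76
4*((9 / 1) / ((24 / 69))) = 207 / 2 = 103.50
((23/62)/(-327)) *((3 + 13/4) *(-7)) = 4025/81096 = 0.05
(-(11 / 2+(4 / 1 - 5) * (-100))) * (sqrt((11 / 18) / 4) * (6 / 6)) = -211 * sqrt(22) / 24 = -41.24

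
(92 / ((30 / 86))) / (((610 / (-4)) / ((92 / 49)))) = -727904 / 224175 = -3.25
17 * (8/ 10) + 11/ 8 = 599/ 40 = 14.98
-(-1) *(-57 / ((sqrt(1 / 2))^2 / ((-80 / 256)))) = 285 / 8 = 35.62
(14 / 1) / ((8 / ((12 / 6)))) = 3.50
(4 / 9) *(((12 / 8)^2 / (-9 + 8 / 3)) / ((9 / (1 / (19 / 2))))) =-2 / 1083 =-0.00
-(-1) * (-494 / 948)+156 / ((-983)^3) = -234616009433 / 450234629238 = -0.52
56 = 56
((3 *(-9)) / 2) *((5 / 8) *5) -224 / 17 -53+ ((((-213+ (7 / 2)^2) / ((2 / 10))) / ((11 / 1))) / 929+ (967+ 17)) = 221237897 / 252688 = 875.54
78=78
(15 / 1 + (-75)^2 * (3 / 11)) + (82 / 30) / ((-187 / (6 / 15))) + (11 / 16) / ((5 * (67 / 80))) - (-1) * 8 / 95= 27661528319 / 17853825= 1549.33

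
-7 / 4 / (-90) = 7 / 360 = 0.02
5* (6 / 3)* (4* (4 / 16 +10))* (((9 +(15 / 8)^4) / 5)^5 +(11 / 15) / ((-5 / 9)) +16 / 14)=1470940419510284998938528863 / 2522015791327477760000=583239.97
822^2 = 675684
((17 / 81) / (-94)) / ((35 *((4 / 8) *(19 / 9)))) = -17 / 281295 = -0.00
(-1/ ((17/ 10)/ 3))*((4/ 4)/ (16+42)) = -15/ 493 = -0.03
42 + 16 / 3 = 142 / 3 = 47.33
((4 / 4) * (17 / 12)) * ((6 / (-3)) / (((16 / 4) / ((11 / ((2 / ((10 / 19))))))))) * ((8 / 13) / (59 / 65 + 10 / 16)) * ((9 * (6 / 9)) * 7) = -523600 / 15143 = -34.58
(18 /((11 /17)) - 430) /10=-40.22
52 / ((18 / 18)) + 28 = 80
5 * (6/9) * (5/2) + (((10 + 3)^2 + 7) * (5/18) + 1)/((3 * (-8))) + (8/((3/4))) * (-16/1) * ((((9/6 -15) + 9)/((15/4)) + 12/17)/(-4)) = -14.83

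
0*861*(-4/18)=0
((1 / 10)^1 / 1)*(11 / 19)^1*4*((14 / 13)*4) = 1232 / 1235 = 1.00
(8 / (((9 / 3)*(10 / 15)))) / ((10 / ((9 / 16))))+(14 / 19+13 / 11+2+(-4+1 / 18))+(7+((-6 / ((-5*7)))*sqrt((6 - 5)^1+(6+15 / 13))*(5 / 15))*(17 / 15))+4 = 34*sqrt(1378) / 6825+842629 / 75240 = 11.38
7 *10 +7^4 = 2471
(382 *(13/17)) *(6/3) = 9932/17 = 584.24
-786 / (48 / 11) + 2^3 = -1377 / 8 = -172.12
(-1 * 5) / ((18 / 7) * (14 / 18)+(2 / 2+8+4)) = -1 / 3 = -0.33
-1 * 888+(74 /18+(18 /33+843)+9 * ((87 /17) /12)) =-245753 /6732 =-36.51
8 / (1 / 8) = 64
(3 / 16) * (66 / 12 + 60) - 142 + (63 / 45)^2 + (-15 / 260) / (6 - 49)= -57133113 / 447200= -127.76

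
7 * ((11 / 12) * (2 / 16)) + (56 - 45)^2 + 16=13229 / 96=137.80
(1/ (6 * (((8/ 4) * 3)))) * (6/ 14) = 1/ 84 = 0.01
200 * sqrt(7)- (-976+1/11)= 200 * sqrt(7)+10735/11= 1505.06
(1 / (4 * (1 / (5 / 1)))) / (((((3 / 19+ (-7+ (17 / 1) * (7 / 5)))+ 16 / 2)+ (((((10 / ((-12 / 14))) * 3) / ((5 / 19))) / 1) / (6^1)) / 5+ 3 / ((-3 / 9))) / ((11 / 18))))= 5225 / 78828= 0.07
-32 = -32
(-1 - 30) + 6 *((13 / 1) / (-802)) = -12470 / 401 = -31.10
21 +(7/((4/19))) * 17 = 2345/4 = 586.25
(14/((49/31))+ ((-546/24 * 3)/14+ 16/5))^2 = 4044121/78400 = 51.58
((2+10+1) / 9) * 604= 7852 / 9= 872.44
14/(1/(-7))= -98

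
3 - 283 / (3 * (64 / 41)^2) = -438859 / 12288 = -35.71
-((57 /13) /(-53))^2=-3249 /474721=-0.01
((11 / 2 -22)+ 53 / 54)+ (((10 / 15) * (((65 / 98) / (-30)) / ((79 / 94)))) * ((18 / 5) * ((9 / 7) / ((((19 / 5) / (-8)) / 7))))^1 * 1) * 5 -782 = -1571852777 / 1985823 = -791.54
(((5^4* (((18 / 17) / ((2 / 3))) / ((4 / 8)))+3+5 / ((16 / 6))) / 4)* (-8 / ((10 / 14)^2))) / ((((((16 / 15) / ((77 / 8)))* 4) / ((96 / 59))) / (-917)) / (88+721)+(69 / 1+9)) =-6818299327508823 / 68170207184440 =-100.02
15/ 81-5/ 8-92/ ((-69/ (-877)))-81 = -270167/ 216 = -1250.77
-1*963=-963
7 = 7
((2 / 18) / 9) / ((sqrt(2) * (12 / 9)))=sqrt(2) / 216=0.01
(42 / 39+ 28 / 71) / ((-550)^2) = 679 / 139603750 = 0.00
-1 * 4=-4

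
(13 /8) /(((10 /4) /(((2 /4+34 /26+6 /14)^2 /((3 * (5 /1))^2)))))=165649 /11466000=0.01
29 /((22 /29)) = 38.23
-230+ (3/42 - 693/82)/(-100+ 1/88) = -580610350/2525313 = -229.92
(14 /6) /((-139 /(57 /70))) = -19 /1390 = -0.01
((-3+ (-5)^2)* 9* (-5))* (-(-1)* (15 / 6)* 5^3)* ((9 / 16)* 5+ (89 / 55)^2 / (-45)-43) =2191377775 / 176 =12451010.09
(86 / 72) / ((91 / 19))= 817 / 3276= 0.25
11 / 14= 0.79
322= 322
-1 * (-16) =16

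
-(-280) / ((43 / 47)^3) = 29070440 / 79507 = 365.63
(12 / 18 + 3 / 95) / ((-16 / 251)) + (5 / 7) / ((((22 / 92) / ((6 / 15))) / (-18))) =-11397433 / 351120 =-32.46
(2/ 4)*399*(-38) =-7581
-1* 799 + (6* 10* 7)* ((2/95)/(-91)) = -197377/247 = -799.10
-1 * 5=-5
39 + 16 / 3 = 133 / 3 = 44.33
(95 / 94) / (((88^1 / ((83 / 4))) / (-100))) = -197125 / 8272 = -23.83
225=225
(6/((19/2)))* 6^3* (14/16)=119.37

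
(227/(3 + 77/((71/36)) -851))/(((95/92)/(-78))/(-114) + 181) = -173483388/111901711619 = -0.00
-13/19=-0.68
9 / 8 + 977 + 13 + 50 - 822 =1753 / 8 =219.12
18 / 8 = 9 / 4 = 2.25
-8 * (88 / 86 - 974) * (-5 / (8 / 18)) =-3765420 / 43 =-87567.91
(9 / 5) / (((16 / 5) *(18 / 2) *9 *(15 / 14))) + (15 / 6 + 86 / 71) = 285077 / 76680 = 3.72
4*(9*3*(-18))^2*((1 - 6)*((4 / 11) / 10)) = -171778.91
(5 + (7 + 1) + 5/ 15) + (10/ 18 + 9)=206/ 9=22.89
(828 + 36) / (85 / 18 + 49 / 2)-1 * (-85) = 114.57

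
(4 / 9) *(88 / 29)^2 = 30976 / 7569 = 4.09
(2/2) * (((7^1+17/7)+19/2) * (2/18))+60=7825/126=62.10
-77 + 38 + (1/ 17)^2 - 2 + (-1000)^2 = 288988152/ 289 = 999959.00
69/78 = 23/26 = 0.88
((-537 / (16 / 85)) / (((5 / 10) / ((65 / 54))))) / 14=-988975 / 2016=-490.56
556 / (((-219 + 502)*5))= 556 / 1415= 0.39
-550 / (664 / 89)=-24475 / 332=-73.72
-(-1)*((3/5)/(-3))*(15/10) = -3/10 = -0.30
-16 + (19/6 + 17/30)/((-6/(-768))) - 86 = 5638/15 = 375.87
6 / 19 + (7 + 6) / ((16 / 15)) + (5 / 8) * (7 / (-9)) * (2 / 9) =305221 / 24624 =12.40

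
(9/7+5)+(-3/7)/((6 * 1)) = 87/14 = 6.21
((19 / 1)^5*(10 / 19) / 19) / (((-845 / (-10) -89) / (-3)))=137180 / 3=45726.67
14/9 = 1.56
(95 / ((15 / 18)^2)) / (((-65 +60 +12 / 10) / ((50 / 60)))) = -30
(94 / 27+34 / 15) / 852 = 194 / 28755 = 0.01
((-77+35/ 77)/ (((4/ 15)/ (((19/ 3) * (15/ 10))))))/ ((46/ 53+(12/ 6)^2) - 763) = 6359205/ 1767964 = 3.60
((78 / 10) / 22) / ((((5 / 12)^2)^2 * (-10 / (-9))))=1819584 / 171875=10.59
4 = 4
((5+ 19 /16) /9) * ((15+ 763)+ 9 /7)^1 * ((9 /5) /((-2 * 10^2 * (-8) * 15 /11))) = 396033 /896000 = 0.44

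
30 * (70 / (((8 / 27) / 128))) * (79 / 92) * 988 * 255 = 4514059368000 / 23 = 196263450782.61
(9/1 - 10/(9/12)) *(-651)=2821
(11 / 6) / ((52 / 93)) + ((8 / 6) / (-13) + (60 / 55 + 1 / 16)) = 29719 / 6864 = 4.33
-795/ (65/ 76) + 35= -11629/ 13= -894.54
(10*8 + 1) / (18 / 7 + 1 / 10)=30.32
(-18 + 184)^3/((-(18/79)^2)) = -88111670.79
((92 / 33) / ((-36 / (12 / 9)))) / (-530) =46 / 236115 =0.00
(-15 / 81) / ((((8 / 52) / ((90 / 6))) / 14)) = -2275 / 9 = -252.78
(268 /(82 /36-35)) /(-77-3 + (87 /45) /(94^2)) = 639372960 /6245267719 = 0.10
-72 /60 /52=-0.02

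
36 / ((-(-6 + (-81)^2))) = -12 / 2185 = -0.01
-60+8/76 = -1138/19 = -59.89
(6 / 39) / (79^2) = 2 / 81133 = 0.00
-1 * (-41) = 41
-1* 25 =-25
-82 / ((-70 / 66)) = 77.31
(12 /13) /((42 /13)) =2 /7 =0.29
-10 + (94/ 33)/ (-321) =-106024/ 10593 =-10.01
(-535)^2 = 286225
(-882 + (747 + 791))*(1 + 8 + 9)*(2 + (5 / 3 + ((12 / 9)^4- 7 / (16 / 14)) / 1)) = 74620 / 9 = 8291.11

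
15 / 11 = 1.36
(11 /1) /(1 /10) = 110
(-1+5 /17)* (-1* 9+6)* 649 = 23364 /17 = 1374.35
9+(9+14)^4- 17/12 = 3358183/12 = 279848.58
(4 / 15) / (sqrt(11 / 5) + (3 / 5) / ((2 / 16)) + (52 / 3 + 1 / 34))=1537208 / 127185589- 13872 * sqrt(55) / 127185589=0.01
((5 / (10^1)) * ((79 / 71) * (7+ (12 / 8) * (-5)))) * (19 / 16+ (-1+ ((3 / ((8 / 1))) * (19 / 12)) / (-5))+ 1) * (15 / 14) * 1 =-40527 / 127232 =-0.32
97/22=4.41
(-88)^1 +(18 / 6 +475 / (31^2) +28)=-54302 / 961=-56.51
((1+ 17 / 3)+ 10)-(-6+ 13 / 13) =65 / 3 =21.67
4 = 4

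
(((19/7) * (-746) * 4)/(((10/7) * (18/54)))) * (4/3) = -113392/5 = -22678.40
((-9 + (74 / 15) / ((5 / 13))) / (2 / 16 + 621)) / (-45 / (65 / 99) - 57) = -3731 / 76025700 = -0.00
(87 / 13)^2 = 7569 / 169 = 44.79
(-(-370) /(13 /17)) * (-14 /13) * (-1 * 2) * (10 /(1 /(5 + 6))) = 19373200 /169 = 114634.32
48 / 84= 4 / 7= 0.57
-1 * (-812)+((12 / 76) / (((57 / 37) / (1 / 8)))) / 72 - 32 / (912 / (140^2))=124.28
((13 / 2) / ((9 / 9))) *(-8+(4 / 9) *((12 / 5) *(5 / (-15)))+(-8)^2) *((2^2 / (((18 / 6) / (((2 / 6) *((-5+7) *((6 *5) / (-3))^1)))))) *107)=-27864512 / 81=-344006.32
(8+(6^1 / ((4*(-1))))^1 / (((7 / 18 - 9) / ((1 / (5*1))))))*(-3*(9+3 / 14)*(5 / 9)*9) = -1110.53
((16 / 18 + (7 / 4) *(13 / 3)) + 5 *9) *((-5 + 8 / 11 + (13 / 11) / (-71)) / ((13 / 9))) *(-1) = 293125 / 1846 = 158.79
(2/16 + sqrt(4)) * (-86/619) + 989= 2448033/2476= 988.70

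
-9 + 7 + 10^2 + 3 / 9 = 295 / 3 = 98.33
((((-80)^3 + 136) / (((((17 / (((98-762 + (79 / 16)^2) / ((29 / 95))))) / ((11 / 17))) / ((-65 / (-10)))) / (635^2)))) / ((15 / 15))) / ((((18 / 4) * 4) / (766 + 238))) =4801610218199754298625 / 804576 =5967876519060665.86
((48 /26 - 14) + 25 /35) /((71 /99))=-103059 /6461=-15.95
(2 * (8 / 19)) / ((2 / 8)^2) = 256 / 19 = 13.47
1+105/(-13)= -92/13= -7.08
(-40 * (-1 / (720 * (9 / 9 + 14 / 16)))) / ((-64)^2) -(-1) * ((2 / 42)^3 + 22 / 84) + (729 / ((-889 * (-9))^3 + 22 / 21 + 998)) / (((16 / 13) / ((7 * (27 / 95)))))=94038175422294221607 / 358896967503009367040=0.26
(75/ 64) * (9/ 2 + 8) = 1875/ 128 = 14.65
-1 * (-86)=86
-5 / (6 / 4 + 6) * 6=-4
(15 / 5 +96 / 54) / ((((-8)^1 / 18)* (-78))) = 43 / 312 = 0.14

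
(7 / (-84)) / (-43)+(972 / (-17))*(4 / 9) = -222895 / 8772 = -25.41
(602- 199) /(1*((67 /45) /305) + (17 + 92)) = 3.70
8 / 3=2.67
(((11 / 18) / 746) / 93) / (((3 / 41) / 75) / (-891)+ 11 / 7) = 0.00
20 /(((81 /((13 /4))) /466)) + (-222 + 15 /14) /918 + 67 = 16992013 /38556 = 440.71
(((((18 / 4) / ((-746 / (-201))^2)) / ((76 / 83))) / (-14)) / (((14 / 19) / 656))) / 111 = -412453809 / 2017927016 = -0.20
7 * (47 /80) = 329 /80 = 4.11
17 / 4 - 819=-3259 / 4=-814.75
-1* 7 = -7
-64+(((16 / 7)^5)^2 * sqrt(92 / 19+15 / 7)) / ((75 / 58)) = -64+63771674411008 * sqrt(123557) / 2817690608775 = 7891.51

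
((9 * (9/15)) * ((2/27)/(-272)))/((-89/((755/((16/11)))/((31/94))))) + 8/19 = 25497609/57034048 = 0.45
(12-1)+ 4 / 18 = 101 / 9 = 11.22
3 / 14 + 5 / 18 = 31 / 63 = 0.49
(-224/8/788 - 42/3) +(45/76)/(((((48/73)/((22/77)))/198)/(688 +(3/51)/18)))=499356842305/14253344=35034.36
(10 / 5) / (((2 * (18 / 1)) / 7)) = 7 / 18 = 0.39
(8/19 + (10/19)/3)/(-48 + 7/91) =-442/35511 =-0.01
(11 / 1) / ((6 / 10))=55 / 3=18.33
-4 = -4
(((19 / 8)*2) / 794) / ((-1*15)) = -19 / 47640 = -0.00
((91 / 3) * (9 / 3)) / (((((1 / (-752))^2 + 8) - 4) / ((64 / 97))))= 3293495296 / 219415649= 15.01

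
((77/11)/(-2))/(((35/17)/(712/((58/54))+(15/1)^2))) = -437733/290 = -1509.42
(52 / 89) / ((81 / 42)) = 0.30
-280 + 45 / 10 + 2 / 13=-7159 / 26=-275.35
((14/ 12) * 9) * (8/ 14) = 6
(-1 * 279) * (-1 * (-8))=-2232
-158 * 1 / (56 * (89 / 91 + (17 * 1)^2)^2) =-93457 / 2785306176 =-0.00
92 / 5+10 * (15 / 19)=2498 / 95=26.29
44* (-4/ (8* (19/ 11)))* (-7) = 1694/ 19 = 89.16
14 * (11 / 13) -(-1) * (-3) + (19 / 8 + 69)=8343 / 104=80.22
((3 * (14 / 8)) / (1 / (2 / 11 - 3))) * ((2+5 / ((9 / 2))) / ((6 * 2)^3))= -1519 / 57024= -0.03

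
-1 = -1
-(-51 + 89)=-38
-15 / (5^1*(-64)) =3 / 64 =0.05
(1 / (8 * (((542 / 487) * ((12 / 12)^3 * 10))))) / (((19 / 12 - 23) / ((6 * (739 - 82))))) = -2879631 / 1392940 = -2.07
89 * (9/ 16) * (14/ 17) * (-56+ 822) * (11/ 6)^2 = 28871689/ 272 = 106145.92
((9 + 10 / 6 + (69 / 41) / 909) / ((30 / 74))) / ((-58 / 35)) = -34326565 / 2161602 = -15.88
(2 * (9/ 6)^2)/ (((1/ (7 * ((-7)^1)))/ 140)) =-30870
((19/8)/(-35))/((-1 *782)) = 19/218960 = 0.00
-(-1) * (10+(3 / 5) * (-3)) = 41 / 5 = 8.20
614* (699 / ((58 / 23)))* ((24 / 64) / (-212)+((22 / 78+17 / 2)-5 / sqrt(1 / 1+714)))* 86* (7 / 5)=287599130093219 / 1598480-2971254678* sqrt(715) / 20735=176088703.96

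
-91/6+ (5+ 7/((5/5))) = -19/6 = -3.17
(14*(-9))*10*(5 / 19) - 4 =-6376 / 19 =-335.58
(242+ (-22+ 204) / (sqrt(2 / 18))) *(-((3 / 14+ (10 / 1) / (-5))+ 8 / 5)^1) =5122 / 35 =146.34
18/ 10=1.80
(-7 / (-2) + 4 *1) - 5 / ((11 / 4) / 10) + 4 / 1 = -147 / 22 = -6.68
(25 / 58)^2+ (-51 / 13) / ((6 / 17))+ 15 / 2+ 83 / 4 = 17.32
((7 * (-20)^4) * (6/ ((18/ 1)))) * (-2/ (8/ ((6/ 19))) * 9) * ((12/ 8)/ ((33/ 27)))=-68040000/ 209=-325550.24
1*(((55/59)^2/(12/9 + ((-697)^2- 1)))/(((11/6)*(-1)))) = -2475/2536653434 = -0.00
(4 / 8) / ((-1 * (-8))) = 1 / 16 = 0.06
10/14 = 5/7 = 0.71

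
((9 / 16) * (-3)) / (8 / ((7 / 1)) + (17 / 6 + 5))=-0.19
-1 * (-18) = 18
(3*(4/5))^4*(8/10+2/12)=100224/3125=32.07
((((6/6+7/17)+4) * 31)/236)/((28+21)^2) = 713/2408203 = 0.00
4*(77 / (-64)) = -77 / 16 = -4.81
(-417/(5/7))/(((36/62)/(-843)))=847580.30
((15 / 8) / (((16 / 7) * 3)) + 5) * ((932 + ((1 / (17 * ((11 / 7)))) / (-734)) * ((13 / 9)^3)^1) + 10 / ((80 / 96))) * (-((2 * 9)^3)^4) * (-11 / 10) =6334735311346628503.84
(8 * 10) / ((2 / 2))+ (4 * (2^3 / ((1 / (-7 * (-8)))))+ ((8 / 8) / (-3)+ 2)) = 5621 / 3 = 1873.67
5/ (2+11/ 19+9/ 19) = 95/ 58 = 1.64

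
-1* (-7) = 7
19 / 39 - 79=-3062 / 39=-78.51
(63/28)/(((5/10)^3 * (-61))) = -18/61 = -0.30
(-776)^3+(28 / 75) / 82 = -467288576.00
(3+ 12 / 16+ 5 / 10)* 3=51 / 4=12.75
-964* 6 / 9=-1928 / 3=-642.67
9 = 9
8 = 8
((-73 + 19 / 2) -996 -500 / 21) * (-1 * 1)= 45499 / 42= 1083.31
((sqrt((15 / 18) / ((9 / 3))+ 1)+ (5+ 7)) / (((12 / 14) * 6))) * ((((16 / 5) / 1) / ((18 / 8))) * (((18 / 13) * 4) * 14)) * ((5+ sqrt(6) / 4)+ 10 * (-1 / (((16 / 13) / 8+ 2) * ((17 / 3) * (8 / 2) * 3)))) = 112 * (sqrt(46)+ 72) * (238 * sqrt(6)+ 4695) / 29835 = 1560.95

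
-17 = -17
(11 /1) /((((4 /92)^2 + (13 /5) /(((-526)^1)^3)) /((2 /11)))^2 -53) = -0.21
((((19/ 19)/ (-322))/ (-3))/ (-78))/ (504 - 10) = -1/ 37221912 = -0.00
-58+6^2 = -22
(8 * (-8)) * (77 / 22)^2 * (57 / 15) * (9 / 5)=-134064 / 25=-5362.56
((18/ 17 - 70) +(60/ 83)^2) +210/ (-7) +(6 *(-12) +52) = -13868358/ 117113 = -118.42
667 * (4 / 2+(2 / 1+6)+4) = 9338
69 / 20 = 3.45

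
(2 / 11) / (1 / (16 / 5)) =0.58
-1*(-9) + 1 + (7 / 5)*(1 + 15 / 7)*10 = 54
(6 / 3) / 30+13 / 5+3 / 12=35 / 12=2.92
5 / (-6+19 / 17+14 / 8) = -340 / 213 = -1.60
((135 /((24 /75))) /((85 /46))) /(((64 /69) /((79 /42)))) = 28208925 /60928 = 462.99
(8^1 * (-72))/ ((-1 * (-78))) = -96/ 13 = -7.38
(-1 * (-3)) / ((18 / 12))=2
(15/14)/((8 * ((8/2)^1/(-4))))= -15/112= -0.13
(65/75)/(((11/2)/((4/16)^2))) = 13/1320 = 0.01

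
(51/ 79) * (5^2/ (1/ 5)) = 80.70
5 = 5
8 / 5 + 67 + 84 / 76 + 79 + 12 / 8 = 28539 / 190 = 150.21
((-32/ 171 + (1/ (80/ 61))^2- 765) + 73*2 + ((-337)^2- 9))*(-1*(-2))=225882.79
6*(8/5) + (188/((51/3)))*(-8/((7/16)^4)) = -490871504/204085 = -2405.23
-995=-995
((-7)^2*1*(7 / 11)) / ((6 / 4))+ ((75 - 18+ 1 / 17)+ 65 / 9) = 143171 / 1683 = 85.07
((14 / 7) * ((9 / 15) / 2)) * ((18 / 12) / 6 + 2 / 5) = 39 / 100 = 0.39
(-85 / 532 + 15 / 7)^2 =1113025 / 283024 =3.93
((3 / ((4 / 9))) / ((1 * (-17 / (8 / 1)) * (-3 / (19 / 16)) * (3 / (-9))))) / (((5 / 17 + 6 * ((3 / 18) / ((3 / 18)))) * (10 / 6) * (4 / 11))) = -16929 / 17120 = -0.99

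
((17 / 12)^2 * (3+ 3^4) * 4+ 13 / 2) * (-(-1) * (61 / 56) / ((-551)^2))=13115 / 5368944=0.00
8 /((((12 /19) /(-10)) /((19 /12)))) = -1805 /9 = -200.56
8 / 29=0.28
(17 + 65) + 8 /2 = 86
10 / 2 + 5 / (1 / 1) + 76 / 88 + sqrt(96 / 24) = 283 / 22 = 12.86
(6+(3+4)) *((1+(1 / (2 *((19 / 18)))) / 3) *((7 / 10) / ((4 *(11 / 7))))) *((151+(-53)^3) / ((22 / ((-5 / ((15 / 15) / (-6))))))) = -142107693 / 418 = -339970.56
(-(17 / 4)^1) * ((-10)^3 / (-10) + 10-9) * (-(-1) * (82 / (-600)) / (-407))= -70397 / 488400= -0.14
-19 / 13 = -1.46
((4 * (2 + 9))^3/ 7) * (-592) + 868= -50422852/ 7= -7203264.57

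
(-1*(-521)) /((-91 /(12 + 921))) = -486093 /91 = -5341.68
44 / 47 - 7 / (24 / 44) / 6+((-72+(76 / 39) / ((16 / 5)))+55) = -96748 / 5499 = -17.59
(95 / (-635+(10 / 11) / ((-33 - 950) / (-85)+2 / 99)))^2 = 3430841176009 / 153247538903761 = 0.02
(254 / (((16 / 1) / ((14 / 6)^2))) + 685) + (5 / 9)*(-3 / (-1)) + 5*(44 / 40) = 56059 / 72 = 778.60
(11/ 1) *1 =11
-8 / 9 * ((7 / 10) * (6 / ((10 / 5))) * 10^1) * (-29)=1624 / 3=541.33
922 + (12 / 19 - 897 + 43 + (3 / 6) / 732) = 1909075 / 27816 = 68.63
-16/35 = -0.46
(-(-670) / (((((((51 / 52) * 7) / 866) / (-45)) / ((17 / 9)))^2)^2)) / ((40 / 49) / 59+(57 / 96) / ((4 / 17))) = 13004742097571750192742400000 / 3726545697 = 3489757849485389040.36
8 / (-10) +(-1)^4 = 1 / 5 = 0.20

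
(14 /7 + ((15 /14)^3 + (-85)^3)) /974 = -1685150137 /2672656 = -630.52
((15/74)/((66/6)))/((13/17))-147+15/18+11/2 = -4464839/31746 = -140.64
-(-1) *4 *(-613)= -2452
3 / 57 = 1 / 19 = 0.05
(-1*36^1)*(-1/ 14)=18/ 7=2.57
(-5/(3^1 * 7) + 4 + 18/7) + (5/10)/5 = 6.43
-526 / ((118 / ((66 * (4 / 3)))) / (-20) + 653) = -462880 / 574581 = -0.81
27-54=-27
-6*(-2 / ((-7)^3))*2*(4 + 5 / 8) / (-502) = 111 / 172186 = 0.00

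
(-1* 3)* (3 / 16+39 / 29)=-2133 / 464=-4.60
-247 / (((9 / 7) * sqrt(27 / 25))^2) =-138.35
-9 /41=-0.22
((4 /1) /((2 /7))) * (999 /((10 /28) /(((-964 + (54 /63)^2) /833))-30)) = -264055680 /572231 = -461.45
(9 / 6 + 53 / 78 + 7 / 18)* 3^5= 16227 / 26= 624.12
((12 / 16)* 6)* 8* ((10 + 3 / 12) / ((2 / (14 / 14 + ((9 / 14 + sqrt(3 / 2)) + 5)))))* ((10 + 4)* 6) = 7749* sqrt(6) + 102951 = 121932.10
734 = 734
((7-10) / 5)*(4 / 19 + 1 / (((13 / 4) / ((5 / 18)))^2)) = -0.13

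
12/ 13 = 0.92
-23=-23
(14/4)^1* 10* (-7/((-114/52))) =6370/57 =111.75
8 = 8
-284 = -284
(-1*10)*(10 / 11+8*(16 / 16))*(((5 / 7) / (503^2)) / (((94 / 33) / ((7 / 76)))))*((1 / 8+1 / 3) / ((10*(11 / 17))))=-4165 / 7229985184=-0.00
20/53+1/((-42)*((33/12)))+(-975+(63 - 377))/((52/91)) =-110450533/48972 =-2255.38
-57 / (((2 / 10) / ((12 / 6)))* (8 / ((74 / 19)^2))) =-20535 / 19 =-1080.79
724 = 724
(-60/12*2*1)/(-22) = 5/11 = 0.45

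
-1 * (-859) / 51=859 / 51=16.84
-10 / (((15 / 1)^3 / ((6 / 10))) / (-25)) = 2 / 45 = 0.04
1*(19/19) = 1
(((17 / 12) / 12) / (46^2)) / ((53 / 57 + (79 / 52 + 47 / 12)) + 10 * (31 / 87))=121771 / 21670853184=0.00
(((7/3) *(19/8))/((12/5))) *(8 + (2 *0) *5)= 665/36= 18.47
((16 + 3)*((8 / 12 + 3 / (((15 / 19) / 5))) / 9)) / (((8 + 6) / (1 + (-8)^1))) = -1121 / 54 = -20.76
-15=-15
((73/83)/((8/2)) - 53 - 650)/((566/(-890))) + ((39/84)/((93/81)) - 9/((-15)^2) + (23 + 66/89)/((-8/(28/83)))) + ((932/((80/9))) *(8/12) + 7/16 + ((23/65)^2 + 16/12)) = 4328498283490117/3679952478384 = 1176.24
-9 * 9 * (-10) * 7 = 5670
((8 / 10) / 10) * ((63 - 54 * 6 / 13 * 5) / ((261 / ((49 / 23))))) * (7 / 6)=-30527 / 650325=-0.05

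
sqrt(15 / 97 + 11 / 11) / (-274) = -2 *sqrt(679) / 13289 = -0.00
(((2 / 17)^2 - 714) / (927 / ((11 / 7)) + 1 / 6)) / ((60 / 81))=-91925361 / 56275525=-1.63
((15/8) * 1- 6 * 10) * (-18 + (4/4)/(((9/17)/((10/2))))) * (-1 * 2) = -11935/12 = -994.58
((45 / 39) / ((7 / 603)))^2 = 9879.49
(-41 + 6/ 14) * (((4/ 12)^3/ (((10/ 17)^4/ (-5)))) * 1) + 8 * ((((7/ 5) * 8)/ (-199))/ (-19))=22429763171/ 357304500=62.77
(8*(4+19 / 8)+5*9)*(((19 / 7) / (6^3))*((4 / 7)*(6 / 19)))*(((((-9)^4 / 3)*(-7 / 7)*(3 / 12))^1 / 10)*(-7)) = 2916 / 35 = 83.31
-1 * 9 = -9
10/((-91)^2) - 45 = -372635/8281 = -45.00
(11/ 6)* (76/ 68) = 2.05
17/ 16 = 1.06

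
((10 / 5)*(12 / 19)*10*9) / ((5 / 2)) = 864 / 19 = 45.47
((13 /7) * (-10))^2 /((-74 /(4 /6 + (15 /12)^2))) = -452075 /43512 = -10.39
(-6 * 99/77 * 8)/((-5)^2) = -432/175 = -2.47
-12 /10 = -6 /5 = -1.20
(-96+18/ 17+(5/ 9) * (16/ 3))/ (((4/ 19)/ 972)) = -7219278/ 17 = -424663.41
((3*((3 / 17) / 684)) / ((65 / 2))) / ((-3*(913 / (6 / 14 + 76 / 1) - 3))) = -107 / 120578484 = -0.00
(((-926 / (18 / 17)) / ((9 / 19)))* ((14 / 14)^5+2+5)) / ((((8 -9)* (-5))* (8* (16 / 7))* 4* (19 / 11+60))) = -1645039 / 2514240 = -0.65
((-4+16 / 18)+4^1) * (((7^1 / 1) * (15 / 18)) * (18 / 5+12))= 728 / 9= 80.89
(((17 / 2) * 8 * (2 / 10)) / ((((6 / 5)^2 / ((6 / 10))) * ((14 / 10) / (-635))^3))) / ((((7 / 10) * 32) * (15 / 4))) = -544101734375 / 86436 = -6294850.92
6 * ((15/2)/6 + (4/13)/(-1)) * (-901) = -132447/26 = -5094.12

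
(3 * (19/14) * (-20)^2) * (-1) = -11400/7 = -1628.57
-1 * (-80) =80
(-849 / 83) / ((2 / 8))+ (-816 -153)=-83823 / 83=-1009.92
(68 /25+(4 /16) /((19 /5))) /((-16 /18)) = -47637 /15200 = -3.13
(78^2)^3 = 225199600704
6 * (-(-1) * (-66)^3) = -1724976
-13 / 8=-1.62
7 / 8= 0.88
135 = 135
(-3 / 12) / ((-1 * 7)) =1 / 28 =0.04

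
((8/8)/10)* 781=781/10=78.10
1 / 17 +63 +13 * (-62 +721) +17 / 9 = 1320688 / 153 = 8631.95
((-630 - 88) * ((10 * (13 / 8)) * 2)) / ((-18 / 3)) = 23335 / 6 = 3889.17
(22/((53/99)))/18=2.28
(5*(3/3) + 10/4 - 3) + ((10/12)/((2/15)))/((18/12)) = 26/3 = 8.67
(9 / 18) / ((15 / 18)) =3 / 5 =0.60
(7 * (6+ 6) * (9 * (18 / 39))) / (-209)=-4536 / 2717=-1.67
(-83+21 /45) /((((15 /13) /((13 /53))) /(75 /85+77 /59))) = -459033068 /11960775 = -38.38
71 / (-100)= -71 / 100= -0.71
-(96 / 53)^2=-9216 / 2809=-3.28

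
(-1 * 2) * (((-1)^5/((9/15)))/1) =10/3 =3.33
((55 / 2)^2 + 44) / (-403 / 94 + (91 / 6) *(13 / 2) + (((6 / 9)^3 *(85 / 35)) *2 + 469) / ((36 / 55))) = 255910347 / 259994866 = 0.98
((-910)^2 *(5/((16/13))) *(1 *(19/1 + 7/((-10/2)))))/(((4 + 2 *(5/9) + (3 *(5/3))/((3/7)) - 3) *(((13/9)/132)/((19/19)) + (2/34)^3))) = 777561142708350/2016767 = 385548326.96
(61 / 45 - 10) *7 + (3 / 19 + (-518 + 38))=-540.35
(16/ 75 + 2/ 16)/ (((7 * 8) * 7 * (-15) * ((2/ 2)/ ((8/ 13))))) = -29/ 819000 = -0.00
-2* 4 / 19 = -8 / 19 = -0.42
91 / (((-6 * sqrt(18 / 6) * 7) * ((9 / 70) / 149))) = -67795 * sqrt(3) / 81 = -1449.68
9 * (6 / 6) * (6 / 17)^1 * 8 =25.41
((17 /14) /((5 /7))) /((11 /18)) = 153 /55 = 2.78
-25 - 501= -526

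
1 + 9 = 10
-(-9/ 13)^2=-0.48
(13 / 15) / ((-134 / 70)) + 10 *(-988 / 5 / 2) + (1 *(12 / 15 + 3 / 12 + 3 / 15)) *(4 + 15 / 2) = -1566317 / 1608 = -974.08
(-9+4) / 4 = -5 / 4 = -1.25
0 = 0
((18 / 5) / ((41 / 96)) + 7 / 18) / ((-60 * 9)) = -0.02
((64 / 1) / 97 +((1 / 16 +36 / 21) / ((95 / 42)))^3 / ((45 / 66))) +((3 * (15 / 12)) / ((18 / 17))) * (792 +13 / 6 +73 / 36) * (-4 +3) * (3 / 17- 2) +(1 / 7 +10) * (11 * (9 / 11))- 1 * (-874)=122904096542210233 / 20119367520000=6108.75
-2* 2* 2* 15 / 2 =-60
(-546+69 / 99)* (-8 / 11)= 143960 / 363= 396.58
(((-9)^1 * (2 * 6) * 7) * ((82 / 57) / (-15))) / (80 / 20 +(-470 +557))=984 / 1235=0.80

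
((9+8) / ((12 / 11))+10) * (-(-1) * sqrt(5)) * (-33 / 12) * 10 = -16885 * sqrt(5) / 24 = -1573.17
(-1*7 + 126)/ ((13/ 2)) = 238/ 13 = 18.31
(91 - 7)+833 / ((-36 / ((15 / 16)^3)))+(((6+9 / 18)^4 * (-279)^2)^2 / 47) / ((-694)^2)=79083093128718602079 / 92720709632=852917254.87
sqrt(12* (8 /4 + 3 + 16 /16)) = 6* sqrt(2) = 8.49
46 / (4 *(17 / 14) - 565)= -322 / 3921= -0.08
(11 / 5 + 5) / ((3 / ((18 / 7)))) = 216 / 35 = 6.17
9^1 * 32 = 288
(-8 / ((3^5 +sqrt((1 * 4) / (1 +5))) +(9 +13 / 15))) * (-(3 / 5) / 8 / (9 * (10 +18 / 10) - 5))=170685 / 7279669694 - 225 * sqrt(6) / 7279669694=0.00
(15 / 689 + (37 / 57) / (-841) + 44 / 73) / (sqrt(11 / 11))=1503888118 / 2411087289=0.62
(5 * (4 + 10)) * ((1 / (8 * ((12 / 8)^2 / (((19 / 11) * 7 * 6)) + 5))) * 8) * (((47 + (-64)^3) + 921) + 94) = -19445387360 / 5353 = -3632614.86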